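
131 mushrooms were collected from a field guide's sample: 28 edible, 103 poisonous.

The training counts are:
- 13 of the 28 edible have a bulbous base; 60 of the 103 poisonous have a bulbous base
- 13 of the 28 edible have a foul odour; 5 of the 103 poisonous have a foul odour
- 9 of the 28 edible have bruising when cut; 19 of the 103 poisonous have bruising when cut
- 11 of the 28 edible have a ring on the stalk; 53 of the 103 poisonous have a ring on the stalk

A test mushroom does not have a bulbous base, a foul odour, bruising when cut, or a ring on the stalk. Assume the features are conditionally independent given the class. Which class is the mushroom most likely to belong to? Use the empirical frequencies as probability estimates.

edible: (28/131) × (15/28) × (15/28) × (19/28) × (17/28) ≈ 0.025272
poisonous: (103/131) × (43/103) × (98/103) × (84/103) × (50/103) ≈ 0.123641
Highest score → poisonous.

poisonous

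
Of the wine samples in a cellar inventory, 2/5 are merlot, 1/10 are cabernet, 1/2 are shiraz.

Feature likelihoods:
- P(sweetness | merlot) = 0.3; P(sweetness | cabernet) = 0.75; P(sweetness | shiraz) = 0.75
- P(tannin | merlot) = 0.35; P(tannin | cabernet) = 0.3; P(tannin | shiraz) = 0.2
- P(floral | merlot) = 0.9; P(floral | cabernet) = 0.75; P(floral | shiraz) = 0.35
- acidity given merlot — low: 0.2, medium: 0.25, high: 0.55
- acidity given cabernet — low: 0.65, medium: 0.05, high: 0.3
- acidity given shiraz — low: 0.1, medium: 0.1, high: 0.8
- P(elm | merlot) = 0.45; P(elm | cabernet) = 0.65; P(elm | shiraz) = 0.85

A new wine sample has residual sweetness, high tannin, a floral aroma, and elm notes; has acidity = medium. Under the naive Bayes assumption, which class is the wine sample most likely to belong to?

merlot: 0.4 × 0.3 × 0.35 × 0.9 × 0.25 × 0.45 = 0.0042525
cabernet: 0.1 × 0.75 × 0.3 × 0.75 × 0.05 × 0.65 = 0.0005484375
shiraz: 0.5 × 0.75 × 0.2 × 0.35 × 0.1 × 0.85 = 0.00223125
Highest score → merlot.

merlot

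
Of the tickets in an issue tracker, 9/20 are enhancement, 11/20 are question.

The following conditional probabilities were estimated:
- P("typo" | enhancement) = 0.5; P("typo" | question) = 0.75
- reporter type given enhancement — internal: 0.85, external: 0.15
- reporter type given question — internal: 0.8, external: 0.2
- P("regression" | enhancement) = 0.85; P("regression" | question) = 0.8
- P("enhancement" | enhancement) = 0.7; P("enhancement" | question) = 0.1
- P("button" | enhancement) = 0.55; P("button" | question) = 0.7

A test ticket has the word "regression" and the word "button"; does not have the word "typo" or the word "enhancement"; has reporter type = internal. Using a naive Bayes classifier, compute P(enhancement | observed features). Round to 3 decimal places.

enhancement: 0.45 × (1−0.5) × 0.85 × 0.85 × (1−0.7) × 0.55 = 0.0268228125
question: 0.55 × (1−0.75) × 0.8 × 0.8 × (1−0.1) × 0.7 = 0.05544
P(enhancement | x) = 0.0268228125 / 0.0822628125 ≈ 0.326

0.326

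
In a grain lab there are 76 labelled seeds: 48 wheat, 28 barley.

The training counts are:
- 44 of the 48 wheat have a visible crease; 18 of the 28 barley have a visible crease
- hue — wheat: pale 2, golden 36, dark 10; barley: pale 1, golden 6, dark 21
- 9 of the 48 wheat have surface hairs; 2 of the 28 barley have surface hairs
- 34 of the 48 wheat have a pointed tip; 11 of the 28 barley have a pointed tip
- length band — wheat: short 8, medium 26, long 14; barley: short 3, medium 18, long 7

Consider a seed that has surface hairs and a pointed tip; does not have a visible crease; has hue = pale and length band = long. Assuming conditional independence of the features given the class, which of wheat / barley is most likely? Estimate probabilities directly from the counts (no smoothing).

wheat

wheat: (48/76) × (4/48) × (2/48) × (9/48) × (34/48) × (14/48) ≈ 0.0000849495
barley: (28/76) × (10/28) × (1/28) × (2/28) × (11/28) × (7/28) ≈ 0.0000329667
Highest score → wheat.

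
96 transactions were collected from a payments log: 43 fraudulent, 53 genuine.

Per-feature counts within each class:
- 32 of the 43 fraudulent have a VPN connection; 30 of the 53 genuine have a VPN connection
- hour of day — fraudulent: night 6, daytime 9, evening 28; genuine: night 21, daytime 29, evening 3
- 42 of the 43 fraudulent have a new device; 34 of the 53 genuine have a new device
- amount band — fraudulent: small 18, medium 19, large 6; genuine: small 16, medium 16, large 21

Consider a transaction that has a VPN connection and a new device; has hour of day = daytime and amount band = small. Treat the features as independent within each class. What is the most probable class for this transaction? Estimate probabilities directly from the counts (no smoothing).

genuine

fraudulent: (43/96) × (32/43) × (9/43) × (42/43) × (18/43) ≈ 0.0285258
genuine: (53/96) × (30/53) × (29/53) × (34/53) × (16/53) ≈ 0.0331146
Highest score → genuine.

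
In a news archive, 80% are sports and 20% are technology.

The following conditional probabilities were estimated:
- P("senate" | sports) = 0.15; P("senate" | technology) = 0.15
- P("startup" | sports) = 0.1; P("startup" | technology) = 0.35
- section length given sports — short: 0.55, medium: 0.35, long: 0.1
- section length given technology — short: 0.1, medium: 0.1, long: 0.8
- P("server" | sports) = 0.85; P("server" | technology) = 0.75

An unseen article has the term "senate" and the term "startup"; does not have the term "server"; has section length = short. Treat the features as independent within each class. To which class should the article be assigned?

sports

sports: 0.8 × 0.15 × 0.1 × 0.55 × (1−0.85) = 0.00099
technology: 0.2 × 0.15 × 0.35 × 0.1 × (1−0.75) = 0.0002625
Highest score → sports.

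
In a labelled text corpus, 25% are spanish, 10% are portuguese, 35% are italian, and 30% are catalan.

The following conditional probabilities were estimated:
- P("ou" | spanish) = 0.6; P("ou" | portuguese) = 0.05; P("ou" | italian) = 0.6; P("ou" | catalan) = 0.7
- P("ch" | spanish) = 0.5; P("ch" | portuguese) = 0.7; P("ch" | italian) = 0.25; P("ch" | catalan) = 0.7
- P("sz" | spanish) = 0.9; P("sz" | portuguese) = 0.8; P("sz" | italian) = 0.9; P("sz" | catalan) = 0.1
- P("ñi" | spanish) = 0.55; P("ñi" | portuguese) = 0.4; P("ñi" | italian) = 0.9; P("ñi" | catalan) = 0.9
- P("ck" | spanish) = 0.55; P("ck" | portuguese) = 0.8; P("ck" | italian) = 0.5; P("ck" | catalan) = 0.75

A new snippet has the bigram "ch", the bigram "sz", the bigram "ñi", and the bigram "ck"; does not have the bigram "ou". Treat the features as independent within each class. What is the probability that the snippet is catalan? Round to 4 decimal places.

0.0867

spanish: 0.25 × (1−0.6) × 0.5 × 0.9 × 0.55 × 0.55 = 0.0136125
portuguese: 0.1 × (1−0.05) × 0.7 × 0.8 × 0.4 × 0.8 = 0.017024
italian: 0.35 × (1−0.6) × 0.25 × 0.9 × 0.9 × 0.5 = 0.014175
catalan: 0.3 × (1−0.7) × 0.7 × 0.1 × 0.9 × 0.75 = 0.0042525
P(catalan | x) = 0.0042525 / 0.049064 ≈ 0.0867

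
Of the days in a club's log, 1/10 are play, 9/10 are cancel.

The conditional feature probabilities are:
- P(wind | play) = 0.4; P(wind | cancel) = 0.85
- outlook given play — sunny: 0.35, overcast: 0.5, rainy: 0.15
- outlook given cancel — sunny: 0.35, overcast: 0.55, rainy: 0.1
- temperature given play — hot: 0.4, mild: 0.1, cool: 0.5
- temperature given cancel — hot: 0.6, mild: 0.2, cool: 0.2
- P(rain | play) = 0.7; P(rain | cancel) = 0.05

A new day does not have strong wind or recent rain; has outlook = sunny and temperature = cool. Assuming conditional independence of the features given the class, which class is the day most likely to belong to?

cancel

play: 0.1 × (1−0.4) × 0.35 × 0.5 × (1−0.7) = 0.00315
cancel: 0.9 × (1−0.85) × 0.35 × 0.2 × (1−0.05) = 0.0089775
Highest score → cancel.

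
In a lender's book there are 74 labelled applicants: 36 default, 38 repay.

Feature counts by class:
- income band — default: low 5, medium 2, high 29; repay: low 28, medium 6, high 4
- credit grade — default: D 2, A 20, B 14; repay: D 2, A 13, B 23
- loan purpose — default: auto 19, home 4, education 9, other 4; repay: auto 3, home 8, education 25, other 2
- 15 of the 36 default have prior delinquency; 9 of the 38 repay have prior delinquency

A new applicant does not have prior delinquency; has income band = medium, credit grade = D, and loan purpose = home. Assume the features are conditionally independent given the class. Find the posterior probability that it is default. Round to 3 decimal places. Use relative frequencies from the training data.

default: (36/74) × (2/36) × (2/36) × (4/36) × (21/36) ≈ 0.0000973195
repay: (38/74) × (6/38) × (2/38) × (8/38) × (29/38) ≈ 0.000685625
P(default | x) = 0.0000973195 / 0.0007829445 ≈ 0.124

0.124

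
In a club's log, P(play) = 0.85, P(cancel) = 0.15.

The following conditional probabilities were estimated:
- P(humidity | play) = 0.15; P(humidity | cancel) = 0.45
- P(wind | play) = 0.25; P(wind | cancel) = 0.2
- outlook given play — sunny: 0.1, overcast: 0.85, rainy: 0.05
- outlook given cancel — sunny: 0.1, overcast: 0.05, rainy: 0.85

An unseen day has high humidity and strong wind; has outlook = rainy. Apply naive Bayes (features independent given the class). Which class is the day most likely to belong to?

cancel

play: 0.85 × 0.15 × 0.25 × 0.05 = 0.00159375
cancel: 0.15 × 0.45 × 0.2 × 0.85 = 0.011475
Highest score → cancel.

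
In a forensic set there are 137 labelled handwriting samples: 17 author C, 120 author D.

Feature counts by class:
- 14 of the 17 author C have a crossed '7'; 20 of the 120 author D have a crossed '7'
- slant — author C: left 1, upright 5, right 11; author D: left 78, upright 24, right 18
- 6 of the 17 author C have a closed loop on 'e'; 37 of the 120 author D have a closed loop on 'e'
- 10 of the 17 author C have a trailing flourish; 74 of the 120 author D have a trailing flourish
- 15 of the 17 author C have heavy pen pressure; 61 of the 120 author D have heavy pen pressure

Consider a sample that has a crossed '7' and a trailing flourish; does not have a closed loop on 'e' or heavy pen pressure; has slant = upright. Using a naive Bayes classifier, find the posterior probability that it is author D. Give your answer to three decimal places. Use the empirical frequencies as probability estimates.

author C: (17/137) × (14/17) × (5/17) × (11/17) × (10/17) × (2/17) ≈ 0.00134587
author D: (120/137) × (20/120) × (24/120) × (83/120) × (74/120) × (59/120) ≈ 0.0061229
P(author D | x) = 0.0061229 / 0.00746877 ≈ 0.820

0.820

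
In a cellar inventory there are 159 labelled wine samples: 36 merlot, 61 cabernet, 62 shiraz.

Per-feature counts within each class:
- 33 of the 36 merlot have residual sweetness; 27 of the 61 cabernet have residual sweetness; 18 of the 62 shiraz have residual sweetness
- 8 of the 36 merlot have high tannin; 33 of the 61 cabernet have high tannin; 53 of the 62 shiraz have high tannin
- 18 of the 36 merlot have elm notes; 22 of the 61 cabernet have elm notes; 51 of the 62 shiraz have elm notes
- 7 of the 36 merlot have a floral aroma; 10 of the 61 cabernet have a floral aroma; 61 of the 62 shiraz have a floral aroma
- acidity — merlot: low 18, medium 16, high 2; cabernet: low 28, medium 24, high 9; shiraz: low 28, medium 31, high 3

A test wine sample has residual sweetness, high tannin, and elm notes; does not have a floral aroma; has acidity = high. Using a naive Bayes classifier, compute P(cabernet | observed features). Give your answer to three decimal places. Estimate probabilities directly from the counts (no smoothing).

0.789

merlot: (36/159) × (33/36) × (8/36) × (18/36) × (29/36) × (2/36) ≈ 0.00103204
cabernet: (61/159) × (27/61) × (33/61) × (22/61) × (51/61) × (9/61) ≈ 0.00408692
shiraz: (62/159) × (18/62) × (53/62) × (51/62) × (1/62) × (3/62) ≈ 0.0000621264
P(cabernet | x) = 0.00408692 / 0.0051810864 ≈ 0.789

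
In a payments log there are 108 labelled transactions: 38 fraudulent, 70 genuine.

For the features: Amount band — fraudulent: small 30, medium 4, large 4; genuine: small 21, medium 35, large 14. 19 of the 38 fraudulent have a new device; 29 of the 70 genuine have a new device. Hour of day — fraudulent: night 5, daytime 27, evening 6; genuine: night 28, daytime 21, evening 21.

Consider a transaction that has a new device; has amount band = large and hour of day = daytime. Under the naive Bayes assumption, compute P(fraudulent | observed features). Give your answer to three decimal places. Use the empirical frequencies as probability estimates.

fraudulent: (38/108) × (4/38) × (19/38) × (27/38) ≈ 0.0131579
genuine: (70/108) × (14/70) × (29/70) × (21/70) ≈ 0.0161111
P(fraudulent | x) = 0.0131579 / 0.029269 ≈ 0.450

0.450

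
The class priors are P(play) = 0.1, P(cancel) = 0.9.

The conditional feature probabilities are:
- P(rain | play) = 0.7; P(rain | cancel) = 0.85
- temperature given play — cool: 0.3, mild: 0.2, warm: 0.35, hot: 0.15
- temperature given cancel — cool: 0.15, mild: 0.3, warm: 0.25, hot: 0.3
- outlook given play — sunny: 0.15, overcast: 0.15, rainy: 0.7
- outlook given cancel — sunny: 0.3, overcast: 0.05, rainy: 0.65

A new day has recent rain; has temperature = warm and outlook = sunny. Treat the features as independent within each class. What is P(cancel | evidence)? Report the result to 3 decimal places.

0.940

play: 0.1 × 0.7 × 0.35 × 0.15 = 0.003675
cancel: 0.9 × 0.85 × 0.25 × 0.3 = 0.057375
P(cancel | x) = 0.057375 / 0.06105 ≈ 0.940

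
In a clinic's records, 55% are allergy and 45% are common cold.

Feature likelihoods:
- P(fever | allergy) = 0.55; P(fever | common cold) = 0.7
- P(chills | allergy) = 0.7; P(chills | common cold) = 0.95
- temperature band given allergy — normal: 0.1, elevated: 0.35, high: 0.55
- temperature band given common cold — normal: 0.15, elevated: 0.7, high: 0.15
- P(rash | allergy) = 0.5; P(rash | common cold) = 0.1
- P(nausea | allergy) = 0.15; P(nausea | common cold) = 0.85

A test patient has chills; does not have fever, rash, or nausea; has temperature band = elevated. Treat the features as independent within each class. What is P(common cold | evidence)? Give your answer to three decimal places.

0.320

allergy: 0.55 × (1−0.55) × 0.7 × 0.35 × (1−0.5) × (1−0.15) = 0.0257709375
common cold: 0.45 × (1−0.7) × 0.95 × 0.7 × (1−0.1) × (1−0.85) = 0.012119625
P(common cold | x) = 0.012119625 / 0.0378905625 ≈ 0.320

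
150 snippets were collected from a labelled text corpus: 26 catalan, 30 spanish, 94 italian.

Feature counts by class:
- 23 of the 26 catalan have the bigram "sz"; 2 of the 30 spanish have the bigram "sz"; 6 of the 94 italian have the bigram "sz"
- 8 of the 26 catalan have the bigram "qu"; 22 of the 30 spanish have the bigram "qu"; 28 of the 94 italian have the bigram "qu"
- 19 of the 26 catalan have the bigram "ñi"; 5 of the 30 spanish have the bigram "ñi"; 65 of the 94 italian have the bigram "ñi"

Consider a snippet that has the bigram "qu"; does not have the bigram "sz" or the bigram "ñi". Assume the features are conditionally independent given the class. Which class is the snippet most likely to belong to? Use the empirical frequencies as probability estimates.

catalan: (26/150) × (3/26) × (8/26) × (7/26) ≈ 0.0016568
spanish: (30/150) × (28/30) × (22/30) × (25/30) ≈ 0.114074
italian: (94/150) × (88/94) × (28/94) × (29/94) ≈ 0.0539128
Highest score → spanish.

spanish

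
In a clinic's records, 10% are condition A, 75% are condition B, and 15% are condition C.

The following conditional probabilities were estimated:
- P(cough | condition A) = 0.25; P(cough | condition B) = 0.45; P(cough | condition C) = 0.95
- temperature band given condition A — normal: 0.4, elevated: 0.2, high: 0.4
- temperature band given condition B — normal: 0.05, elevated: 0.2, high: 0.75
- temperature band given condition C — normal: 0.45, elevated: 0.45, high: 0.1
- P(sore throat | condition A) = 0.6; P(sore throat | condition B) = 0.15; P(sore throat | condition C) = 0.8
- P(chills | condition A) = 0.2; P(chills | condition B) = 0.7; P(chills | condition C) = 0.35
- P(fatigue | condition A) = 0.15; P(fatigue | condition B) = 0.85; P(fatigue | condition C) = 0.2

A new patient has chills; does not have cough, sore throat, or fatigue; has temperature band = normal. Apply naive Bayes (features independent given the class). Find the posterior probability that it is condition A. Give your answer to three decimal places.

0.501

condition A: 0.1 × (1−0.25) × 0.4 × (1−0.6) × 0.2 × (1−0.15) = 0.00204
condition B: 0.75 × (1−0.45) × 0.05 × (1−0.15) × 0.7 × (1−0.85) = 0.00184078125
condition C: 0.15 × (1−0.95) × 0.45 × (1−0.8) × 0.35 × (1−0.2) = 0.000189
P(condition A | x) = 0.00204 / 0.00406978125 ≈ 0.501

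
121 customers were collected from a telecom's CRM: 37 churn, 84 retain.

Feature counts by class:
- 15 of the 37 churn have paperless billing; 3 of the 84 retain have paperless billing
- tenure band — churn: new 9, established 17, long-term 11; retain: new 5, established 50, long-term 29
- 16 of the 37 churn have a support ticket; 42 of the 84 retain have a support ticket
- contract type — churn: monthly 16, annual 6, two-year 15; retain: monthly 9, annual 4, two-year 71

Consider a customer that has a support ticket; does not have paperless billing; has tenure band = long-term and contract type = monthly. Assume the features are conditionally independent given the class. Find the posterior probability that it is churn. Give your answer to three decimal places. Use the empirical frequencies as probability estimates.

churn: (37/121) × (22/37) × (11/37) × (16/37) × (16/37) ≈ 0.010108
retain: (84/121) × (81/84) × (29/84) × (42/84) × (9/84) ≈ 0.0123809
P(churn | x) = 0.010108 / 0.0224889 ≈ 0.449

0.449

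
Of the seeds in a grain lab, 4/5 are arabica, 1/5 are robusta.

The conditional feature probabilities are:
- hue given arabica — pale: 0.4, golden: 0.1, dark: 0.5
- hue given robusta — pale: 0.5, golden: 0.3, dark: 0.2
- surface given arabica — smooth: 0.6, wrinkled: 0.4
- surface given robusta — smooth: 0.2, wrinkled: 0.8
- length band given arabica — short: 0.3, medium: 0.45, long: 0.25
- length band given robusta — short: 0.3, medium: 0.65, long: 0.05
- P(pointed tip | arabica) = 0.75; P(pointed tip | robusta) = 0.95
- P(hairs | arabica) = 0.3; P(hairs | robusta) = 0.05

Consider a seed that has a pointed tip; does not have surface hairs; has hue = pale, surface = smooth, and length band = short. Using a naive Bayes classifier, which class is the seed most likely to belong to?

arabica: 0.8 × 0.4 × 0.6 × 0.3 × 0.75 × (1−0.3) = 0.03024
robusta: 0.2 × 0.5 × 0.2 × 0.3 × 0.95 × (1−0.05) = 0.005415
Highest score → arabica.

arabica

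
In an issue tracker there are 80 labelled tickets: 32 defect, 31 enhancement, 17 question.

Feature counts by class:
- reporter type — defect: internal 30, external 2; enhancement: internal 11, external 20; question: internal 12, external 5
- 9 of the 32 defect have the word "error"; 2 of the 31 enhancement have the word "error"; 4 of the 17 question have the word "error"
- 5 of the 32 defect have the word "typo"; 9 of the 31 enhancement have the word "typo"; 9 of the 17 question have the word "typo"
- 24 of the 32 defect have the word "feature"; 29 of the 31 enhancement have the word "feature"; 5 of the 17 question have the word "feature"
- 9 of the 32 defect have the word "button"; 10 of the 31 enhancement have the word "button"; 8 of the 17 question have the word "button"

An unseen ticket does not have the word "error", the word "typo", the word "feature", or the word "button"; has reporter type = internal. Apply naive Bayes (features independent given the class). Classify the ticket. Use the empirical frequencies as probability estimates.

defect

defect: (32/80) × (30/32) × (23/32) × (27/32) × (8/32) × (23/32) = 0.04086399078369140625
enhancement: (31/80) × (11/31) × (29/31) × (22/31) × (2/31) × (21/31) ≈ 0.00398957
question: (17/80) × (12/17) × (13/17) × (8/17) × (12/17) × (9/17) ≈ 0.0201722
Highest score → defect.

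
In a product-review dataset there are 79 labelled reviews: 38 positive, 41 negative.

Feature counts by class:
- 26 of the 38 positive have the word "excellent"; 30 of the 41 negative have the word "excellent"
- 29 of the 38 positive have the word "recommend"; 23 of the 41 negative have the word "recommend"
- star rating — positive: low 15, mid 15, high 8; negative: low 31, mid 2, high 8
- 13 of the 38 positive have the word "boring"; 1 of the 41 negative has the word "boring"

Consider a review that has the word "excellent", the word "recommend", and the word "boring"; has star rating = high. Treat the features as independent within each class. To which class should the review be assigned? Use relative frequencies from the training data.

positive: (38/79) × (26/38) × (29/38) × (8/38) × (13/38) ≈ 0.0180895
negative: (41/79) × (30/41) × (23/41) × (8/41) × (1/41) ≈ 0.00101382
Highest score → positive.

positive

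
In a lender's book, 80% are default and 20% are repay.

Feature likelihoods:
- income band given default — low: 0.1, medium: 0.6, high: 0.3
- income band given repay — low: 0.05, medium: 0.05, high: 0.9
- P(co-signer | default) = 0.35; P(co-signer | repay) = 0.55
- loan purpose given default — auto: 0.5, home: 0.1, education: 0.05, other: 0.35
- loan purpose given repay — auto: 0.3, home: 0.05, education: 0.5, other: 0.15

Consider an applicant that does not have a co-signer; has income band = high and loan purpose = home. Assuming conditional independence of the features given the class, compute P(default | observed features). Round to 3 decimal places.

default: 0.8 × 0.3 × (1−0.35) × 0.1 = 0.0156
repay: 0.2 × 0.9 × (1−0.55) × 0.05 = 0.00405
P(default | x) = 0.0156 / 0.01965 ≈ 0.794

0.794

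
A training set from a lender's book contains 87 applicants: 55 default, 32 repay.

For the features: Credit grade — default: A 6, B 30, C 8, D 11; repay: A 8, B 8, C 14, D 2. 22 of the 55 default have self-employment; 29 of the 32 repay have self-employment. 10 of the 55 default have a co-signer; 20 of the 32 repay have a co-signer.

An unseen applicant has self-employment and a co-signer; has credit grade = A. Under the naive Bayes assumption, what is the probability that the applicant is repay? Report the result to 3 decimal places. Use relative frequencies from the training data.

0.912

default: (55/87) × (6/55) × (22/55) × (10/55) ≈ 0.00501567
repay: (32/87) × (8/32) × (29/32) × (20/32) ≈ 0.0520833
P(repay | x) = 0.0520833 / 0.05709897 ≈ 0.912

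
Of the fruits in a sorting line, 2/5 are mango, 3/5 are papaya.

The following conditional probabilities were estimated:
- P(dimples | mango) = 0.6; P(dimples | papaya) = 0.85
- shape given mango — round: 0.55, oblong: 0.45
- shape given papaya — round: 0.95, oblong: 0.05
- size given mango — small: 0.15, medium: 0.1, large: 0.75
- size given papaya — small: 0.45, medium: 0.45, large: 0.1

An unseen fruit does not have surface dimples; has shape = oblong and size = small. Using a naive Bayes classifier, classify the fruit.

mango: 0.4 × (1−0.6) × 0.45 × 0.15 = 0.0108
papaya: 0.6 × (1−0.85) × 0.05 × 0.45 = 0.002025
Highest score → mango.

mango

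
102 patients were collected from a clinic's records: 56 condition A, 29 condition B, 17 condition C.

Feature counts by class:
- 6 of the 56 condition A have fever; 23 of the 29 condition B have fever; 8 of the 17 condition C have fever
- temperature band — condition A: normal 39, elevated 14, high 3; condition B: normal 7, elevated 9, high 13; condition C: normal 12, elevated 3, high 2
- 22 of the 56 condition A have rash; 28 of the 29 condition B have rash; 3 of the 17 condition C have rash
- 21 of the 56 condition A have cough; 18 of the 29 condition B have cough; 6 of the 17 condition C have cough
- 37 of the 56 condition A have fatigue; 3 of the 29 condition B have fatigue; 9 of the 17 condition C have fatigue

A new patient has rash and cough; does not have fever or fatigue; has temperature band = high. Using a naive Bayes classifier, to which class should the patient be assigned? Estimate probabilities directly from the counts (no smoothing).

condition A: (56/102) × (50/56) × (3/56) × (22/56) × (21/56) × (19/56) ≈ 0.00131261
condition B: (29/102) × (6/29) × (13/29) × (28/29) × (18/29) × (26/29) ≈ 0.0141679
condition C: (17/102) × (9/17) × (2/17) × (3/17) × (6/17) × (8/17) ≈ 0.000304256
Highest score → condition B.

condition B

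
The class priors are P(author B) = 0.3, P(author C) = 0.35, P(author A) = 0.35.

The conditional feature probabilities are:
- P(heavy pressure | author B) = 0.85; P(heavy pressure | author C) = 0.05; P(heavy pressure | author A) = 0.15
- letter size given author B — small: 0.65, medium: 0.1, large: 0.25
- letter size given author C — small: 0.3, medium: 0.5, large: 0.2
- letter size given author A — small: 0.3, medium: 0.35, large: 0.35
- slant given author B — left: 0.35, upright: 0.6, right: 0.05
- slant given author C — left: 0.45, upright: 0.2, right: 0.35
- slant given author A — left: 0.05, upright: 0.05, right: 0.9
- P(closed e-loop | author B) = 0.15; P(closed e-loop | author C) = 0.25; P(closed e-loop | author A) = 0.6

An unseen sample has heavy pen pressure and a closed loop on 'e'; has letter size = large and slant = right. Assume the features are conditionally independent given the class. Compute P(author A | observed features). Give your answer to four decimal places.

0.9267

author B: 0.3 × 0.85 × 0.25 × 0.05 × 0.15 = 0.000478125
author C: 0.35 × 0.05 × 0.2 × 0.35 × 0.25 = 0.00030625
author A: 0.35 × 0.15 × 0.35 × 0.9 × 0.6 = 0.0099225
P(author A | x) = 0.0099225 / 0.010706875 ≈ 0.9267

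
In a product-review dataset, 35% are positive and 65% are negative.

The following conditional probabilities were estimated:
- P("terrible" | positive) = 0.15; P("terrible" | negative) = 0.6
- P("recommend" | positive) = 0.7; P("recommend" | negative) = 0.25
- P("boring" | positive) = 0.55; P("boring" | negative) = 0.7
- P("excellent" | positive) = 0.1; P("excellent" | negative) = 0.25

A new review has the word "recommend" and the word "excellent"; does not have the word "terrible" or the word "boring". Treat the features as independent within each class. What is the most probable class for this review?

positive: 0.35 × (1−0.15) × 0.7 × (1−0.55) × 0.1 = 0.00937125
negative: 0.65 × (1−0.6) × 0.25 × (1−0.7) × 0.25 = 0.004875
Highest score → positive.

positive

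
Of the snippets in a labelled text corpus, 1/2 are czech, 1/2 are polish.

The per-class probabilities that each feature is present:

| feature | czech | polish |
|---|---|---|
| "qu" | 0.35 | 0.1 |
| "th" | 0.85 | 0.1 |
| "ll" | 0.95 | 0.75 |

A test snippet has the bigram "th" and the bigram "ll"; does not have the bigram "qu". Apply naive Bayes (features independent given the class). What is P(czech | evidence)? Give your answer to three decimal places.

0.886

czech: 0.5 × (1−0.35) × 0.85 × 0.95 = 0.2624375
polish: 0.5 × (1−0.1) × 0.1 × 0.75 = 0.03375
P(czech | x) = 0.2624375 / 0.2961875 ≈ 0.886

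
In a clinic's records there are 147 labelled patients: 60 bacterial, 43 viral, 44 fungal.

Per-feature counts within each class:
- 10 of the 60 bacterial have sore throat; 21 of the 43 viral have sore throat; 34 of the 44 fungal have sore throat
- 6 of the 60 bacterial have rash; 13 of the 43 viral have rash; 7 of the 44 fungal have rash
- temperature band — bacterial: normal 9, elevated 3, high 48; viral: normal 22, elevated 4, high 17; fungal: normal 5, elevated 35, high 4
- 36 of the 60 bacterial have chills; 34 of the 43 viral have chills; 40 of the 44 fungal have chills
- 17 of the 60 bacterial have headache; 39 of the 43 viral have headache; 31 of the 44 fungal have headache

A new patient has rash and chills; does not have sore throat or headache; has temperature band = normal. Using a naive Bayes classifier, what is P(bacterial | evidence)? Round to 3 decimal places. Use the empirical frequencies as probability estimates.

0.519

bacterial: (60/147) × (50/60) × (6/60) × (9/60) × (36/60) × (43/60) ≈ 0.00219388
viral: (43/147) × (22/43) × (13/43) × (22/43) × (34/43) × (4/43) ≈ 0.00170269
fungal: (44/147) × (10/44) × (7/44) × (5/44) × (40/44) × (13/44) ≈ 0.000330326
P(bacterial | x) = 0.00219388 / 0.004226896 ≈ 0.519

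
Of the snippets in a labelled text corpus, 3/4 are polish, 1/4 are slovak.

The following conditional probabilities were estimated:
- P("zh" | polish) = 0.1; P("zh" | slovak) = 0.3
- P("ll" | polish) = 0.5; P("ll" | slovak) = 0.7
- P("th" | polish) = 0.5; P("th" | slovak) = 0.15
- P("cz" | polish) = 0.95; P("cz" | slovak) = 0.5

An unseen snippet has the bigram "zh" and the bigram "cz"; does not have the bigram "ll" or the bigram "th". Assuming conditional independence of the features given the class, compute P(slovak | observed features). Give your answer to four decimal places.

polish: 0.75 × 0.1 × (1−0.5) × (1−0.5) × 0.95 = 0.0178125
slovak: 0.25 × 0.3 × (1−0.7) × (1−0.15) × 0.5 = 0.0095625
P(slovak | x) = 0.0095625 / 0.027375 ≈ 0.3493

0.3493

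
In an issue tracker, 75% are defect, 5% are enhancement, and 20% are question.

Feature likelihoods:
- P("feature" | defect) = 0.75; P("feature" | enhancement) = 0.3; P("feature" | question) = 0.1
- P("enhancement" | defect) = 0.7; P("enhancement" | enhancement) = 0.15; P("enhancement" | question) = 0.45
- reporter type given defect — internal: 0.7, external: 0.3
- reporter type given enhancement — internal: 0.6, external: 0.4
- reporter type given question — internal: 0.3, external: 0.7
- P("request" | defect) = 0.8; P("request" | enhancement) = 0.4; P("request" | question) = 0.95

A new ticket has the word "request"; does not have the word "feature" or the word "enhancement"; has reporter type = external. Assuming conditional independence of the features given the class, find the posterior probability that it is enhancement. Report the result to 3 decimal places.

defect: 0.75 × (1−0.75) × (1−0.7) × 0.3 × 0.8 = 0.0135
enhancement: 0.05 × (1−0.3) × (1−0.15) × 0.4 × 0.4 = 0.00476
question: 0.2 × (1−0.1) × (1−0.45) × 0.7 × 0.95 = 0.065835
P(enhancement | x) = 0.00476 / 0.084095 ≈ 0.057

0.057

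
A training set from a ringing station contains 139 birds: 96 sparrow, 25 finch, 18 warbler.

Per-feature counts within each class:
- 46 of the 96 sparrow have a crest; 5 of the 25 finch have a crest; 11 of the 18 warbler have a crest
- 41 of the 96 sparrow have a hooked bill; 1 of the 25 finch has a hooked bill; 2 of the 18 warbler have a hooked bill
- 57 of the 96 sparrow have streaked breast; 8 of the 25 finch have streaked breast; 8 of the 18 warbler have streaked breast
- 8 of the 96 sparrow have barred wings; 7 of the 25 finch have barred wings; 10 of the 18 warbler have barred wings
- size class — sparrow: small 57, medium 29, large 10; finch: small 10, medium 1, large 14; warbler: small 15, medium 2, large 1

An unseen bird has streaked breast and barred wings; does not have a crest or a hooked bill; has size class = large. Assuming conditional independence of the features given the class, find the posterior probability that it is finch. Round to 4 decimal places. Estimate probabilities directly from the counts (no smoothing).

sparrow: (96/139) × (50/96) × (55/96) × (57/96) × (8/96) × (10/96) ≈ 0.00106218
finch: (25/139) × (20/25) × (24/25) × (8/25) × (7/25) × (14/25) ≈ 0.00693079
warbler: (18/139) × (7/18) × (16/18) × (8/18) × (10/18) × (1/18) ≈ 0.000614049
P(finch | x) = 0.00693079 / 0.008607019 ≈ 0.8052

0.8052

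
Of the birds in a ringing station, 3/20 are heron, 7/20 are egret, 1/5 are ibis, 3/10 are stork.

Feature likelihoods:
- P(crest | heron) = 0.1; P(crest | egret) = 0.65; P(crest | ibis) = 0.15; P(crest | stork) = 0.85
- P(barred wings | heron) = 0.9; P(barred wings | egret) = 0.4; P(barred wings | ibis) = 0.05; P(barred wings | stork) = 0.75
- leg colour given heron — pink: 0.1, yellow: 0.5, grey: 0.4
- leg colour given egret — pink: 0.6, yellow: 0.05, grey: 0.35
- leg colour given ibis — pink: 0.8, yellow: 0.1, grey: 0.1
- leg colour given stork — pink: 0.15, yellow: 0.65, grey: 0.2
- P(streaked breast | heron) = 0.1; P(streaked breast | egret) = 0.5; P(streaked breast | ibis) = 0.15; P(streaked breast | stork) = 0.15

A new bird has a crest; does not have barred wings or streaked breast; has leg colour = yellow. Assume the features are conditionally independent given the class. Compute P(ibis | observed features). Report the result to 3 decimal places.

0.058

heron: 0.15 × 0.1 × (1−0.9) × 0.5 × (1−0.1) = 0.000675
egret: 0.35 × 0.65 × (1−0.4) × 0.05 × (1−0.5) = 0.0034125
ibis: 0.2 × 0.15 × (1−0.05) × 0.1 × (1−0.15) = 0.0024225
stork: 0.3 × 0.85 × (1−0.75) × 0.65 × (1−0.15) = 0.035221875
P(ibis | x) = 0.0024225 / 0.041731875 ≈ 0.058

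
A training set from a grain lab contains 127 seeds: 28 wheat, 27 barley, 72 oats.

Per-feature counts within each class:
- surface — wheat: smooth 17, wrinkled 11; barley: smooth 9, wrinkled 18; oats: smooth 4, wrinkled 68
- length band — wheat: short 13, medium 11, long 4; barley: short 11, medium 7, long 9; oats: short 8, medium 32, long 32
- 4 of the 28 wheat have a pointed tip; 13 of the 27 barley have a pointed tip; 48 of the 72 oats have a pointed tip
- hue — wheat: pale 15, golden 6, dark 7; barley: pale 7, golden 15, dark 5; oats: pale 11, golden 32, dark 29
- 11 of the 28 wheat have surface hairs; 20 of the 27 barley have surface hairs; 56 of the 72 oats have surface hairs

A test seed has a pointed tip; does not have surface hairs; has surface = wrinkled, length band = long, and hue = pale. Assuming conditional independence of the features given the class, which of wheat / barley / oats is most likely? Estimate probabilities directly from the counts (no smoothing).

wheat: (28/127) × (11/28) × (4/28) × (4/28) × (15/28) × (17/28) ≈ 0.000574933
barley: (27/127) × (18/27) × (9/27) × (13/27) × (7/27) × (7/27) ≈ 0.00152896
oats: (72/127) × (68/72) × (32/72) × (48/72) × (11/72) × (16/72) ≈ 0.00538616
Highest score → oats.

oats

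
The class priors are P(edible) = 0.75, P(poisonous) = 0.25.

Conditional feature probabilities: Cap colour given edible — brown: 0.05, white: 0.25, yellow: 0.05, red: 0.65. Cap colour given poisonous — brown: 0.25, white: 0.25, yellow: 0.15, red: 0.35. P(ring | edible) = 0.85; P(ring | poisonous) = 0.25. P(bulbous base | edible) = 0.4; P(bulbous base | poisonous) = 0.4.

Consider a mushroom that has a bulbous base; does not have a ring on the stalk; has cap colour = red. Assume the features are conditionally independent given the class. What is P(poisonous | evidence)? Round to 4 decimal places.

edible: 0.75 × 0.65 × (1−0.85) × 0.4 = 0.02925
poisonous: 0.25 × 0.35 × (1−0.25) × 0.4 = 0.02625
P(poisonous | x) = 0.02625 / 0.0555 ≈ 0.4730

0.4730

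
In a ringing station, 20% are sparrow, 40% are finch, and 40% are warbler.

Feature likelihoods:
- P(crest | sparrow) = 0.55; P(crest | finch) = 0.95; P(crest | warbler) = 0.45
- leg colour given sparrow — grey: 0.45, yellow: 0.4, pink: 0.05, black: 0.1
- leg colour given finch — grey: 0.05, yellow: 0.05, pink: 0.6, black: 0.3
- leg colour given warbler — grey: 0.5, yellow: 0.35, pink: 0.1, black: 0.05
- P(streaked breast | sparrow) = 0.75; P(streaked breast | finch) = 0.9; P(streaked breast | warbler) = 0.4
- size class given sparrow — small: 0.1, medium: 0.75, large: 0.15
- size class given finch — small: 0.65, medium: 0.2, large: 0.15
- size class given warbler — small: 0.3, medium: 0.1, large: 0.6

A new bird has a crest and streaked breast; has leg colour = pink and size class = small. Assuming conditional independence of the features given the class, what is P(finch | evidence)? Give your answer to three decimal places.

sparrow: 0.2 × 0.55 × 0.05 × 0.75 × 0.1 = 0.0004125
finch: 0.4 × 0.95 × 0.6 × 0.9 × 0.65 = 0.13338
warbler: 0.4 × 0.45 × 0.1 × 0.4 × 0.3 = 0.00216
P(finch | x) = 0.13338 / 0.1359525 ≈ 0.981

0.981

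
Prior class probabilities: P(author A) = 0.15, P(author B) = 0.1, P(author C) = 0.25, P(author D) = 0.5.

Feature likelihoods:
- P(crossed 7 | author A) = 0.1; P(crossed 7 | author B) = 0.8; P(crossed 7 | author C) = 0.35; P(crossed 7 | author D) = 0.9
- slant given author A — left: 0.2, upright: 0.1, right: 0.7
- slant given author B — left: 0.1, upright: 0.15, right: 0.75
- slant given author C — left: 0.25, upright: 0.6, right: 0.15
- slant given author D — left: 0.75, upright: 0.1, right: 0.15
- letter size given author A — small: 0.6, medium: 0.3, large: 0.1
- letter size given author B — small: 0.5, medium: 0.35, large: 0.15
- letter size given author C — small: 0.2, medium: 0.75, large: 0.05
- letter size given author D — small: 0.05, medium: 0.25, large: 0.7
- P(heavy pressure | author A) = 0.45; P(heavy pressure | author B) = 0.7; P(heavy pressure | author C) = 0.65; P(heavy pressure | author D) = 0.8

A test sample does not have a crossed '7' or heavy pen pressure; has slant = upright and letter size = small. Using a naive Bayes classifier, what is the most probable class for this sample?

author C

author A: 0.15 × (1−0.1) × 0.1 × 0.6 × (1−0.45) = 0.004455
author B: 0.1 × (1−0.8) × 0.15 × 0.5 × (1−0.7) = 0.00045
author C: 0.25 × (1−0.35) × 0.6 × 0.2 × (1−0.65) = 0.006825
author D: 0.5 × (1−0.9) × 0.1 × 0.05 × (1−0.8) = 0.00005
Highest score → author C.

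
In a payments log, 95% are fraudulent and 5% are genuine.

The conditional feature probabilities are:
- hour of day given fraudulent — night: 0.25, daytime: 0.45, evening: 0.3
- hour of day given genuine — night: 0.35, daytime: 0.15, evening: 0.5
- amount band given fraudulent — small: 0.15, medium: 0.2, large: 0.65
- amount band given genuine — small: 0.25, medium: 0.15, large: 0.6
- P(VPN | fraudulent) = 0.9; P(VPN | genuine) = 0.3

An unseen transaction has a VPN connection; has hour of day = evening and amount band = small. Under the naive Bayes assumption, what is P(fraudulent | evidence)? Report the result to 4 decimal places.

0.9535

fraudulent: 0.95 × 0.3 × 0.15 × 0.9 = 0.038475
genuine: 0.05 × 0.5 × 0.25 × 0.3 = 0.001875
P(fraudulent | x) = 0.038475 / 0.04035 ≈ 0.9535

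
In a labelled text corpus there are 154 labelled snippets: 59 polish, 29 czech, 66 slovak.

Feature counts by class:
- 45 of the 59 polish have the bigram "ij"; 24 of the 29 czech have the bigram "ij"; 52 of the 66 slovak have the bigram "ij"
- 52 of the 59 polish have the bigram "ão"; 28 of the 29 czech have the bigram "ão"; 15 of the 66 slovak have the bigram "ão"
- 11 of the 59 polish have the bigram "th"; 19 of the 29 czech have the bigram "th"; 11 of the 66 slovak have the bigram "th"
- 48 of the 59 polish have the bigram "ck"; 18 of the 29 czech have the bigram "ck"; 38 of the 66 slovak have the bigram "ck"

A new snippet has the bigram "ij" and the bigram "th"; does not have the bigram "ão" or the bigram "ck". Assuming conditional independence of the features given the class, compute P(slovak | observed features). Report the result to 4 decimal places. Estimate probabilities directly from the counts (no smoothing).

polish: (59/154) × (45/59) × (7/59) × (11/59) × (11/59) ≈ 0.00120509
czech: (29/154) × (24/29) × (1/29) × (19/29) × (11/29) ≈ 0.0013355
slovak: (66/154) × (52/66) × (51/66) × (11/66) × (28/66) ≈ 0.018449
P(slovak | x) = 0.018449 / 0.02098959 ≈ 0.8790

0.8790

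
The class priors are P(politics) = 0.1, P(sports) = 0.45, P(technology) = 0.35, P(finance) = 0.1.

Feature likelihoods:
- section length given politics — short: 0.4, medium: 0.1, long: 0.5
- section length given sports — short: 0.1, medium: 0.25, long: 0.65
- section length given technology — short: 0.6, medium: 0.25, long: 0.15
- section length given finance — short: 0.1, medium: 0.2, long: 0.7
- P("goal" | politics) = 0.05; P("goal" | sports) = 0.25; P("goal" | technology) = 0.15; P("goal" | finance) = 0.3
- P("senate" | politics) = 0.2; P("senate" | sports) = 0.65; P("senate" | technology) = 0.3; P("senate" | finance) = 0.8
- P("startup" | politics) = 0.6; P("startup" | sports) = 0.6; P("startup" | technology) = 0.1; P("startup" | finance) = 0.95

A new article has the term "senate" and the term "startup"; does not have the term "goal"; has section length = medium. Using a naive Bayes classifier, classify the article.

politics: 0.1 × 0.1 × (1−0.05) × 0.2 × 0.6 = 0.00114
sports: 0.45 × 0.25 × (1−0.25) × 0.65 × 0.6 = 0.03290625
technology: 0.35 × 0.25 × (1−0.15) × 0.3 × 0.1 = 0.00223125
finance: 0.1 × 0.2 × (1−0.3) × 0.8 × 0.95 = 0.01064
Highest score → sports.

sports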